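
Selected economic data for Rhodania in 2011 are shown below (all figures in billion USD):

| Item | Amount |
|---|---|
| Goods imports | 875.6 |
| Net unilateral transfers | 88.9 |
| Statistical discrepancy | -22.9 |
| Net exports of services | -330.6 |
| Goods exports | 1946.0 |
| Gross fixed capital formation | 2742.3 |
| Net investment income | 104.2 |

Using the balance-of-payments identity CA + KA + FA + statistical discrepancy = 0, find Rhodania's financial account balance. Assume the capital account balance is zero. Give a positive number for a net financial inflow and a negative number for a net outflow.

-910.0

Goods balance = 1946.0 - 875.6 = 1070.4
Services balance = -330.6
Trade balance (goods + services) = 1070.4 + (-330.6) = 739.8
Net primary income = 104.2
Net secondary income = 88.9
Current account = 739.8 + 104.2 + 88.9 = 932.9
Financial account = -(932.9 + (-22.9)) = -910.0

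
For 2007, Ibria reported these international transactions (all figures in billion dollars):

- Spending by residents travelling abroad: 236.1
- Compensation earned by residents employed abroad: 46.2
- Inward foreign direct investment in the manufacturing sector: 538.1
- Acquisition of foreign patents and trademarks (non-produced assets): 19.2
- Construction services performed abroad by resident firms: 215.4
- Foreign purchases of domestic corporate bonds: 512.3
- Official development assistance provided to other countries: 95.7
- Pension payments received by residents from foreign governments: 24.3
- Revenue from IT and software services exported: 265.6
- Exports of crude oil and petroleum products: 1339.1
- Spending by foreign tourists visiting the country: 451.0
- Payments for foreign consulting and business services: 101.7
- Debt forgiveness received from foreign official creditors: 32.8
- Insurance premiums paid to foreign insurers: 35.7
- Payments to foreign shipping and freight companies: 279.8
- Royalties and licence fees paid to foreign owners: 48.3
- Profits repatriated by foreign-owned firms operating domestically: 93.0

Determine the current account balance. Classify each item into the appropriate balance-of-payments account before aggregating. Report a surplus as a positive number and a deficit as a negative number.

Goods: 1339.1
Services: -35.7 + 265.6 - 279.8 + 215.4 - 101.7 + 451.0 - 48.3 - 236.1 = 230.4
Primary income: 46.2 - 93.0 = -46.8
Secondary income: -95.7 + 24.3 = -71.4
Current account = 1339.1 + 230.4 + (-46.8) + (-71.4) = 1451.3
(Excluded from the current account — financial account: inward foreign direct investment in the manufacturing sector 538.1, foreign purchases of domestic corporate bonds 512.3; capital account: acquisition of foreign patents and trademarks (non-produced assets) 19.2, debt forgiveness received from foreign official creditors 32.8.)

1451.3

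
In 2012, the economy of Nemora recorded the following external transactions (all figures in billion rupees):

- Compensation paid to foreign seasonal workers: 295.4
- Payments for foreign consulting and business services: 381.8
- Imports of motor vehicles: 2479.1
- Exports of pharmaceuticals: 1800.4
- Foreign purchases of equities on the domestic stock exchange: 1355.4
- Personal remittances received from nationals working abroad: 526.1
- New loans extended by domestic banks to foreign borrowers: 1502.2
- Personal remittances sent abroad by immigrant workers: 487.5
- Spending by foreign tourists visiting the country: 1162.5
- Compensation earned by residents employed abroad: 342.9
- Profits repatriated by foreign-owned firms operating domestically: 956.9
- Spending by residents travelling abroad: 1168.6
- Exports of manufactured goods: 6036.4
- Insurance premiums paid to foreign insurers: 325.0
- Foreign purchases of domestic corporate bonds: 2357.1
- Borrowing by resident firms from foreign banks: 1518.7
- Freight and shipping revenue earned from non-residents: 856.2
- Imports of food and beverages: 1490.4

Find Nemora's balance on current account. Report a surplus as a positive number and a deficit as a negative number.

Goods: 1800.4 - 2479.1 + 6036.4 - 1490.4 = 3867.3
Services: 856.2 - 381.8 - 325.0 - 1168.6 + 1162.5 = 143.3
Primary income: -956.9 + 342.9 - 295.4 = -909.4
Secondary income: 526.1 - 487.5 = 38.6
Current account = 3867.3 + 143.3 + (-909.4) + 38.6 = 3139.8
(Excluded from the current account — financial account: foreign purchases of equities on the domestic stock exchange 1355.4, new loans extended by domestic banks to foreign borrowers 1502.2, foreign purchases of domestic corporate bonds 2357.1, borrowing by resident firms from foreign banks 1518.7.)

3139.8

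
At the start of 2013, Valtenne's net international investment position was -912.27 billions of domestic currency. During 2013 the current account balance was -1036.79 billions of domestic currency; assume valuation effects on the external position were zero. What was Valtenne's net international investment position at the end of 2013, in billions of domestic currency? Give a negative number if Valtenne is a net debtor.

With no valuation effects, change in NIIP = current account = -1036.79
End-of-year NIIP = -912.27 + (-1036.79) = -1949.06

-1949.06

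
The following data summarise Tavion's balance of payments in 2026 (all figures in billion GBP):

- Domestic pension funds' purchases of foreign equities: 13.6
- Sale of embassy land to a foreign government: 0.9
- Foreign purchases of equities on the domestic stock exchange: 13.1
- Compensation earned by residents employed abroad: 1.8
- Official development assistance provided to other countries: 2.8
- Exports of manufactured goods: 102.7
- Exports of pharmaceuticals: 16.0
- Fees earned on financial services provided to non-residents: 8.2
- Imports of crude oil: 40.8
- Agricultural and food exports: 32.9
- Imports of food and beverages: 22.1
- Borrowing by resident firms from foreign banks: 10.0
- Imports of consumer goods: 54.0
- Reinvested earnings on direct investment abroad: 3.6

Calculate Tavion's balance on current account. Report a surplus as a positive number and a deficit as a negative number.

Goods: 32.9 + 102.7 - 54.0 - 22.1 - 40.8 + 16.0 = 34.7
Services: 8.2
Primary income: 1.8 + 3.6 = 5.4
Secondary income: -2.8
Current account = 34.7 + 8.2 + 5.4 + (-2.8) = 45.5
(Excluded from the current account — financial account: domestic pension funds' purchases of foreign equities 13.6, foreign purchases of equities on the domestic stock exchange 13.1, borrowing by resident firms from foreign banks 10.0; capital account: sale of embassy land to a foreign government 0.9.)

45.5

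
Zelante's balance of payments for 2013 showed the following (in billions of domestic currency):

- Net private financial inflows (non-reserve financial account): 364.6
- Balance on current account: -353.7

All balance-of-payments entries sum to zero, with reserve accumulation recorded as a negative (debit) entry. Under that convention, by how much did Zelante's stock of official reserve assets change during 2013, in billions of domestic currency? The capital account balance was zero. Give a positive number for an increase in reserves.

10.9

Official reserve transactions balance = -((-353.7) + 364.6) = -10.9
An accumulation of reserves is recorded as a debit (negative entry), so the change in the stock of reserves is the negative of that balance.
Change in official reserves = -(-10.9) = 10.9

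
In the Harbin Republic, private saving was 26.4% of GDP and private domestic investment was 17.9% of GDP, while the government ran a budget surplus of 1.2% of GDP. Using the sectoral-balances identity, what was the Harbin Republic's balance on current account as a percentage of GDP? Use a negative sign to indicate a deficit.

9.7

By the sectoral-balances identity, CA = (S_private - I) + (T - G).
Private balance = 26.4 - 17.9 = 8.5
Government balance (T - G) = 1.2
CA = 8.5 + 1.2 = 9.7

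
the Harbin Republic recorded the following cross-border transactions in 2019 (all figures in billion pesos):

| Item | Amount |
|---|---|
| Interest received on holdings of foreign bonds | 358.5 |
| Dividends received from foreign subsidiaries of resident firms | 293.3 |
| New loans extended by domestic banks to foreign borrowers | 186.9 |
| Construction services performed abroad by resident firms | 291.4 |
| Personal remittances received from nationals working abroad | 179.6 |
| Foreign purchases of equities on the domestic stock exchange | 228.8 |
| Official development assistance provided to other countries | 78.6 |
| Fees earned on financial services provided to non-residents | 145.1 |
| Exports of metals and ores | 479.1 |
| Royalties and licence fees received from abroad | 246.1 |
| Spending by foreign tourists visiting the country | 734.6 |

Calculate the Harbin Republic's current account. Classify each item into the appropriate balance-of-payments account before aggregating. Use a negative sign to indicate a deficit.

Goods: 479.1
Services: 246.1 + 734.6 + 145.1 + 291.4 = 1417.2
Primary income: 293.3 + 358.5 = 651.8
Secondary income: -78.6 + 179.6 = 101.0
Current account = 479.1 + 1417.2 + 651.8 + 101.0 = 2649.1
(Excluded from the current account — financial account: new loans extended by domestic banks to foreign borrowers 186.9, foreign purchases of equities on the domestic stock exchange 228.8.)

2649.1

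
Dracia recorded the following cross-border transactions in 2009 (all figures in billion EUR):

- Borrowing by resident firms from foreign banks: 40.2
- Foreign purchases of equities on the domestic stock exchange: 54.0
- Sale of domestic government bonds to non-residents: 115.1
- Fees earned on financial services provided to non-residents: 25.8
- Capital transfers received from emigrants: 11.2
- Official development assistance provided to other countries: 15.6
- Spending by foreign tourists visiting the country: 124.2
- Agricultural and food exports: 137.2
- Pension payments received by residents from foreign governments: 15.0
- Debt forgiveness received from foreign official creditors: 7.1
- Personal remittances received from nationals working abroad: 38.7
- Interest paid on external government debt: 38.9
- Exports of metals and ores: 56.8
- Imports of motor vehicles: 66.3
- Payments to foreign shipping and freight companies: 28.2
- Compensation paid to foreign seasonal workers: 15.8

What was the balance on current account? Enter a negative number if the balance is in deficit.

Goods: 137.2 - 66.3 + 56.8 = 127.7
Services: 124.2 - 28.2 + 25.8 = 121.8
Primary income: -15.8 - 38.9 = -54.7
Secondary income: 15.0 + 38.7 - 15.6 = 38.1
Current account = 127.7 + 121.8 + (-54.7) + 38.1 = 232.9
(Excluded from the current account — financial account: borrowing by resident firms from foreign banks 40.2, foreign purchases of equities on the domestic stock exchange 54.0, sale of domestic government bonds to non-residents 115.1; capital account: capital transfers received from emigrants 11.2, debt forgiveness received from foreign official creditors 7.1.)

232.9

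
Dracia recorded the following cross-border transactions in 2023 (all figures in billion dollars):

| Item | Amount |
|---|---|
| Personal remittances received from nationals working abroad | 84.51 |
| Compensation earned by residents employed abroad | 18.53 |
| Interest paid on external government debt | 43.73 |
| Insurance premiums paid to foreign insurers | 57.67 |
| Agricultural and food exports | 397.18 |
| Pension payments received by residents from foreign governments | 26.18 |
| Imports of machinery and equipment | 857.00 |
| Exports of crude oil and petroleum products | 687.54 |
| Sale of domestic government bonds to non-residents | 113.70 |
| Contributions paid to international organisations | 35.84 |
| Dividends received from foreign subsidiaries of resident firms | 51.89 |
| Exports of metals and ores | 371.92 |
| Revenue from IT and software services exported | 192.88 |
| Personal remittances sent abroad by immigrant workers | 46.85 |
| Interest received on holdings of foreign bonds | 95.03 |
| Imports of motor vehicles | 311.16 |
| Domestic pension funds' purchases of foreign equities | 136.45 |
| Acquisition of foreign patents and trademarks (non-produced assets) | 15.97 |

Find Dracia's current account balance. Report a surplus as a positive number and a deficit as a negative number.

Goods: 687.54 + 371.92 - 857.00 + 397.18 - 311.16 = 288.48
Services: 192.88 - 57.67 = 135.21
Primary income: 95.03 + 18.53 - 43.73 + 51.89 = 121.72
Secondary income: -46.85 + 84.51 + 26.18 - 35.84 = 28.00
Current account = 288.48 + 135.21 + 121.72 + 28.00 = 573.41
(Excluded from the current account — financial account: sale of domestic government bonds to non-residents 113.70, domestic pension funds' purchases of foreign equities 136.45; capital account: acquisition of foreign patents and trademarks (non-produced assets) 15.97.)

573.41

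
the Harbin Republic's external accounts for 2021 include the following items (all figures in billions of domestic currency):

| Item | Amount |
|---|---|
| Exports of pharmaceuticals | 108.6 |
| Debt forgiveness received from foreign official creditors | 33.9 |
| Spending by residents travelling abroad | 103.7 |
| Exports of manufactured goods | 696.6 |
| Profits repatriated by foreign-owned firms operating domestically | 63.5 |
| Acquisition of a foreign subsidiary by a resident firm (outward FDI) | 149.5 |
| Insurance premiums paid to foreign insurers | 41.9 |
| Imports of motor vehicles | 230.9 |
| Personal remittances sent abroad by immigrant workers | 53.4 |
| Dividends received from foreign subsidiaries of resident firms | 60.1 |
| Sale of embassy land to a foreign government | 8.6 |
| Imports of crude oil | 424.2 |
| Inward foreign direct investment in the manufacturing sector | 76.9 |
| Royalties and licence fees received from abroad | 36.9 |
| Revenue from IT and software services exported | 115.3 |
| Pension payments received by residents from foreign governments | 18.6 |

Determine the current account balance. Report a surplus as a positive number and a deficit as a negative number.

Goods: 696.6 - 230.9 - 424.2 + 108.6 = 150.1
Services: 115.3 - 41.9 - 103.7 + 36.9 = 6.6
Primary income: -63.5 + 60.1 = -3.4
Secondary income: 18.6 - 53.4 = -34.8
Current account = 150.1 + 6.6 + (-3.4) + (-34.8) = 118.5
(Excluded from the current account — capital account: debt forgiveness received from foreign official creditors 33.9, sale of embassy land to a foreign government 8.6; financial account: acquisition of a foreign subsidiary by a resident firm (outward FDI) 149.5, inward foreign direct investment in the manufacturing sector 76.9.)

118.5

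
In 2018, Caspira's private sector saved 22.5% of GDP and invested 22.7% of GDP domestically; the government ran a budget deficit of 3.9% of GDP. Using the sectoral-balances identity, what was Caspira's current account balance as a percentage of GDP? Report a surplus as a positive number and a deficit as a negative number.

-4.1

By the sectoral-balances identity, CA = (S_private - I) + (T - G).
Private balance = 22.5 - 22.7 = -0.2
Government balance (T - G) = -3.9
CA = -0.2 + (-3.9) = -4.1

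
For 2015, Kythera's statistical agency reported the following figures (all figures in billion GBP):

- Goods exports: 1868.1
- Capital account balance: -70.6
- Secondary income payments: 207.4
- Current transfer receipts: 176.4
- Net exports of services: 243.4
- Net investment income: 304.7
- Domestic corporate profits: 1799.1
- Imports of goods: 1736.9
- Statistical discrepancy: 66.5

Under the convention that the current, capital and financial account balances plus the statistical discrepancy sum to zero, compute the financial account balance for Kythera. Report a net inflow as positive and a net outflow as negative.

-644.2

Goods balance = 1868.1 - 1736.9 = 131.2
Services balance = 243.4
Trade balance (goods + services) = 131.2 + 243.4 = 374.6
Net primary income = 304.7
Net secondary income = 176.4 - 207.4 = -31.0
Current account = 374.6 + 304.7 + (-31.0) = 648.3
Financial account = -(648.3 + (-70.6) + 66.5) = -644.2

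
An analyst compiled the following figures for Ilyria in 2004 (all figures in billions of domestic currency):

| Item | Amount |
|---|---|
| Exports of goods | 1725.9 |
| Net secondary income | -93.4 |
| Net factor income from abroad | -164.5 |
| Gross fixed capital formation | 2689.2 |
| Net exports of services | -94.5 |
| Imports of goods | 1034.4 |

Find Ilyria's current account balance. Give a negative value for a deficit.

339.1

Goods balance = 1725.9 - 1034.4 = 691.5
Services balance = -94.5
Trade balance (goods + services) = 691.5 + (-94.5) = 597.0
Net primary income = -164.5
Net secondary income = -93.4
Current account = 597.0 + (-164.5) + (-93.4) = 339.1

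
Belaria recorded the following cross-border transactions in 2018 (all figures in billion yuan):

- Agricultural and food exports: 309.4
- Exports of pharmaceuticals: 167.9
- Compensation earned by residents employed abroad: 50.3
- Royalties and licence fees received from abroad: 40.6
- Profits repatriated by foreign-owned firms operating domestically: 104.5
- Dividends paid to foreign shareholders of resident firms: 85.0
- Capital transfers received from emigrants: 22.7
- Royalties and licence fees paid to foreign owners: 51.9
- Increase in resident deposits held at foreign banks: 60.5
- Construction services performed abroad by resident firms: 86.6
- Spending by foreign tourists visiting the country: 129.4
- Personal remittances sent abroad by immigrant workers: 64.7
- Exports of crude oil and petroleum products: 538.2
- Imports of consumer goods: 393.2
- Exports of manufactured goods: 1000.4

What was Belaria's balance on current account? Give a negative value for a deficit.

1623.5

Goods: 538.2 - 393.2 + 309.4 + 167.9 + 1000.4 = 1622.7
Services: 129.4 - 51.9 + 86.6 + 40.6 = 204.7
Primary income: -104.5 - 85.0 + 50.3 = -139.2
Secondary income: -64.7
Current account = 1622.7 + 204.7 + (-139.2) + (-64.7) = 1623.5
(Excluded from the current account — capital account: capital transfers received from emigrants 22.7; financial account: increase in resident deposits held at foreign banks 60.5.)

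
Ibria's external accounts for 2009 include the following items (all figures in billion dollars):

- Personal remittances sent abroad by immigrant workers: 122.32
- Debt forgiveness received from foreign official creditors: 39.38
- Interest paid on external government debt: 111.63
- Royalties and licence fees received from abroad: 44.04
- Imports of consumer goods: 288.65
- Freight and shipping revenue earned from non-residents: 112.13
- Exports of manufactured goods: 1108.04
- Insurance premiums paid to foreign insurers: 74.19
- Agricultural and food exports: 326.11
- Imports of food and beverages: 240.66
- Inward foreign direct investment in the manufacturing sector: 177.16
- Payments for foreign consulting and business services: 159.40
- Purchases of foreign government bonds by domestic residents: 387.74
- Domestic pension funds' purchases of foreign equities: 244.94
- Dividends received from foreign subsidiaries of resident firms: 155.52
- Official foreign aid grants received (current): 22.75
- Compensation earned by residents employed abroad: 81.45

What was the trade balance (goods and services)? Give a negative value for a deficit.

827.42

Goods: 1108.04 - 288.65 - 240.66 + 326.11 = 904.84
Services: -74.19 + 112.13 + 44.04 - 159.40 = -77.42
Trade balance = 904.84 + (-77.42) = 827.42
(Excluded from the trade balance — secondary income: personal remittances sent abroad by immigrant workers 122.32, official foreign aid grants received (current) 22.75; capital account: debt forgiveness received from foreign official creditors 39.38; primary income: interest paid on external government debt 111.63, dividends received from foreign subsidiaries of resident firms 155.52, compensation earned by residents employed abroad 81.45; financial account: inward foreign direct investment in the manufacturing sector 177.16, purchases of foreign government bonds by domestic residents 387.74, domestic pension funds' purchases of foreign equities 244.94.)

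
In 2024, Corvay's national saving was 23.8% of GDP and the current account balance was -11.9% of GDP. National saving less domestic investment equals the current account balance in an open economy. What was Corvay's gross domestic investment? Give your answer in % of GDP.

I = S - CA = 23.8 - (-11.9) = 35.7

35.7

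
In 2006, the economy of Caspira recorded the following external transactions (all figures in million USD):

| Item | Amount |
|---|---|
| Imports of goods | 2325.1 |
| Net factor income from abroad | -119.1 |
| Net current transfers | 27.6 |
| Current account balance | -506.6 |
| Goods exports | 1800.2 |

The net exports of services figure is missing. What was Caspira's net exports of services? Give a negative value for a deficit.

Current account = goods balance + services balance + net primary income + net secondary income
Sum of the known components = -616.4
Net exports of services = CA - (known components) = -506.6 - (-616.4) = 109.8

109.8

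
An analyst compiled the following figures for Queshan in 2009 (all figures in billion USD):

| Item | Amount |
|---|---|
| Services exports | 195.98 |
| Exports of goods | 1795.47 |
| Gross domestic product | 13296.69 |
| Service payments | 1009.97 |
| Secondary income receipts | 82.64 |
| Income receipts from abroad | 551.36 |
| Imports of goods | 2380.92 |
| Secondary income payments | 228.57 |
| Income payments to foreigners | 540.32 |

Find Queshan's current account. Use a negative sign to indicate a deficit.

-1534.33

Goods balance = 1795.47 - 2380.92 = -585.45
Services balance = 195.98 - 1009.97 = -813.99
Trade balance (goods + services) = -585.45 + (-813.99) = -1399.44
Net primary income = 551.36 - 540.32 = 11.04
Net secondary income = 82.64 - 228.57 = -145.93
Current account = -1399.44 + 11.04 + (-145.93) = -1534.33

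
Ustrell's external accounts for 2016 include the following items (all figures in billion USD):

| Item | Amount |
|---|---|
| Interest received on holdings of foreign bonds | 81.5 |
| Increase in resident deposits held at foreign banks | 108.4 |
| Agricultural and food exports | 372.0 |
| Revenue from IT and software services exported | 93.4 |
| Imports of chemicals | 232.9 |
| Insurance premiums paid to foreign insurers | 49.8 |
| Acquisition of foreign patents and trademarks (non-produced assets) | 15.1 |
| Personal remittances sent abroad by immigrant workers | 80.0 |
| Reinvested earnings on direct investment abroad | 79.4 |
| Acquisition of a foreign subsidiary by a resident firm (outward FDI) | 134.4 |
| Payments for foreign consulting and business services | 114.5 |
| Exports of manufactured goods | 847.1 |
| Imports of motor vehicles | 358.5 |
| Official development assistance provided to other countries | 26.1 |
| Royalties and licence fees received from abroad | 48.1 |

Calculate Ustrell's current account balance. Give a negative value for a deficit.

659.7

Goods: 847.1 - 232.9 - 358.5 + 372.0 = 627.7
Services: -49.8 - 114.5 + 93.4 + 48.1 = -22.8
Primary income: 79.4 + 81.5 = 160.9
Secondary income: -80.0 - 26.1 = -106.1
Current account = 627.7 + (-22.8) + 160.9 + (-106.1) = 659.7
(Excluded from the current account — financial account: increase in resident deposits held at foreign banks 108.4, acquisition of a foreign subsidiary by a resident firm (outward FDI) 134.4; capital account: acquisition of foreign patents and trademarks (non-produced assets) 15.1.)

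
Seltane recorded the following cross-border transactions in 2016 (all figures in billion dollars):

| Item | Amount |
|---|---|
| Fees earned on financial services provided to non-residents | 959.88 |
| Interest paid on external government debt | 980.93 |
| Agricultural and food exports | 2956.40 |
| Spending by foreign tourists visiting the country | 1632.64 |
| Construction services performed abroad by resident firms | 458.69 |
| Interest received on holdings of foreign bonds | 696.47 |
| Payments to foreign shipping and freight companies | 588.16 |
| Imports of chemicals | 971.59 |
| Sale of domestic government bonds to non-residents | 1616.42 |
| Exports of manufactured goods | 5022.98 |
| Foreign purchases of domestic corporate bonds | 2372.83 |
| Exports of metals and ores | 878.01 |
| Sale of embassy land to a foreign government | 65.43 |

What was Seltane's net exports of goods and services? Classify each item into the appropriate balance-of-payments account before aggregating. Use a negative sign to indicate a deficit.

10348.85

Goods: -971.59 + 2956.40 + 878.01 + 5022.98 = 7885.80
Services: 458.69 + 1632.64 + 959.88 - 588.16 = 2463.05
Trade balance = 7885.80 + 2463.05 = 10348.85
(Excluded from the trade balance — primary income: interest paid on external government debt 980.93, interest received on holdings of foreign bonds 696.47; financial account: sale of domestic government bonds to non-residents 1616.42, foreign purchases of domestic corporate bonds 2372.83; capital account: sale of embassy land to a foreign government 65.43.)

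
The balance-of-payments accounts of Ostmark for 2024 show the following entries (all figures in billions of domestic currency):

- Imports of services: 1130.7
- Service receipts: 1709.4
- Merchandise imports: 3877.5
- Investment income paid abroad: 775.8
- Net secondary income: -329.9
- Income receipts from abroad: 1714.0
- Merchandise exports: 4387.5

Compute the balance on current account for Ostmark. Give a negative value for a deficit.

1697.0

Goods balance = 4387.5 - 3877.5 = 510.0
Services balance = 1709.4 - 1130.7 = 578.7
Trade balance (goods + services) = 510.0 + 578.7 = 1088.7
Net primary income = 1714.0 - 775.8 = 938.2
Net secondary income = -329.9
Current account = 1088.7 + 938.2 + (-329.9) = 1697.0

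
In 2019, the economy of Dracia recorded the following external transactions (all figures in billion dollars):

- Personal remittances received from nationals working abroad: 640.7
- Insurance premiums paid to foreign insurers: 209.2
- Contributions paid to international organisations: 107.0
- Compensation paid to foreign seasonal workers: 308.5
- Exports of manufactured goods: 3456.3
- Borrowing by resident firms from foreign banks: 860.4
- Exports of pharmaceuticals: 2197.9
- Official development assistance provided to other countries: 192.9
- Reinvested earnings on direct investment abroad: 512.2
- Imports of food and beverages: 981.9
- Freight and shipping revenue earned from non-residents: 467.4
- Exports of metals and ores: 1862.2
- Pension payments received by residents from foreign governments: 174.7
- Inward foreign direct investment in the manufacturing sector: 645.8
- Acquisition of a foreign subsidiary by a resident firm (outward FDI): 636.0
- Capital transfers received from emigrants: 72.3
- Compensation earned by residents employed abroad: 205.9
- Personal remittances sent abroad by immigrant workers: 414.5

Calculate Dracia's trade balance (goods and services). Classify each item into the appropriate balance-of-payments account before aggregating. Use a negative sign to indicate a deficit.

6792.7

Goods: -981.9 + 3456.3 + 1862.2 + 2197.9 = 6534.5
Services: -209.2 + 467.4 = 258.2
Trade balance = 6534.5 + 258.2 = 6792.7
(Excluded from the trade balance — secondary income: personal remittances received from nationals working abroad 640.7, contributions paid to international organisations 107.0, official development assistance provided to other countries 192.9, pension payments received by residents from foreign governments 174.7, personal remittances sent abroad by immigrant workers 414.5; primary income: compensation paid to foreign seasonal workers 308.5, reinvested earnings on direct investment abroad 512.2, compensation earned by residents employed abroad 205.9; financial account: borrowing by resident firms from foreign banks 860.4, inward foreign direct investment in the manufacturing sector 645.8, acquisition of a foreign subsidiary by a resident firm (outward FDI) 636.0; capital account: capital transfers received from emigrants 72.3.)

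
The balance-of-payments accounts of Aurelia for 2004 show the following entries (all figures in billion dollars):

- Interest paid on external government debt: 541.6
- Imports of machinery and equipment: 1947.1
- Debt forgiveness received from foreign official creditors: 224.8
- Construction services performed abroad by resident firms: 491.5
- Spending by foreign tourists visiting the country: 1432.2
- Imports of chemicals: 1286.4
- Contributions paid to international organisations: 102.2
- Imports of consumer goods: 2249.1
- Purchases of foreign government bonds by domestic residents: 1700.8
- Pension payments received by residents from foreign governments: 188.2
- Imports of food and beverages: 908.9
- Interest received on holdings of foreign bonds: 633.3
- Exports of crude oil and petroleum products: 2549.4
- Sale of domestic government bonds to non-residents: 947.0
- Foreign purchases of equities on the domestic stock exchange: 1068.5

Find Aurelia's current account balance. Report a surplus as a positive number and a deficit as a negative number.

-1740.7

Goods: 2549.4 - 908.9 - 1947.1 - 1286.4 - 2249.1 = -3842.1
Services: 491.5 + 1432.2 = 1923.7
Primary income: -541.6 + 633.3 = 91.7
Secondary income: 188.2 - 102.2 = 86.0
Current account = (-3842.1) + 1923.7 + 91.7 + 86.0 = -1740.7
(Excluded from the current account — capital account: debt forgiveness received from foreign official creditors 224.8; financial account: purchases of foreign government bonds by domestic residents 1700.8, sale of domestic government bonds to non-residents 947.0, foreign purchases of equities on the domestic stock exchange 1068.5.)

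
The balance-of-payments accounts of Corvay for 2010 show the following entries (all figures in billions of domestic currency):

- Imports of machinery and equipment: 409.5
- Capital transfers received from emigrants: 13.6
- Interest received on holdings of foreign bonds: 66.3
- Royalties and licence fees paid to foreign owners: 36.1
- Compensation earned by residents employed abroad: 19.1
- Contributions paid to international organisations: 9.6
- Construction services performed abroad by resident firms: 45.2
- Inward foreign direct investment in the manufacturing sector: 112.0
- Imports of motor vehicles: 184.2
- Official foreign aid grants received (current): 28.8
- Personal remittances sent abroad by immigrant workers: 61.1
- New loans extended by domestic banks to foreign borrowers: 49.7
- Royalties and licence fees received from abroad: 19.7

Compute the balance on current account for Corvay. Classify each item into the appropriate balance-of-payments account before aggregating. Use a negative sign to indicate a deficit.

-521.4

Goods: -184.2 - 409.5 = -593.7
Services: 45.2 + 19.7 - 36.1 = 28.8
Primary income: 19.1 + 66.3 = 85.4
Secondary income: -61.1 - 9.6 + 28.8 = -41.9
Current account = (-593.7) + 28.8 + 85.4 + (-41.9) = -521.4
(Excluded from the current account — capital account: capital transfers received from emigrants 13.6; financial account: inward foreign direct investment in the manufacturing sector 112.0, new loans extended by domestic banks to foreign borrowers 49.7.)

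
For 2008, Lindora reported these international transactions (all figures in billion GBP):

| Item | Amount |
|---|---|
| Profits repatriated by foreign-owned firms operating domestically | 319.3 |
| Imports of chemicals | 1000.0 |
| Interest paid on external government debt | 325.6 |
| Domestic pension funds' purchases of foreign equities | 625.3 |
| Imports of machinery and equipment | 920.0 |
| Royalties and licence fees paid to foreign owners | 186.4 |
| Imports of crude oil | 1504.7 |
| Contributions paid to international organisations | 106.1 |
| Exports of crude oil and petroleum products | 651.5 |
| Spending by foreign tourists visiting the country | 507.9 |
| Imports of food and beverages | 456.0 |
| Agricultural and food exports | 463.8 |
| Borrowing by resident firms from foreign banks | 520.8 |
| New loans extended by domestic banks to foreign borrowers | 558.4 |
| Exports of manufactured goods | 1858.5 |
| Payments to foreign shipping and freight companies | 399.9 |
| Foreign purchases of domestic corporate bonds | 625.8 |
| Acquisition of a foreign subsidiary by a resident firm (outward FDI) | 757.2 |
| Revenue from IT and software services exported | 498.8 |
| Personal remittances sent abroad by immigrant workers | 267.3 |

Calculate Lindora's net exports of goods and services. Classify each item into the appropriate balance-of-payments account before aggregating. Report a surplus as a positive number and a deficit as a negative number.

Goods: 1858.5 + 463.8 - 920.0 - 1000.0 - 456.0 + 651.5 - 1504.7 = -906.9
Services: 507.9 - 399.9 + 498.8 - 186.4 = 420.4
Trade balance = -906.9 + 420.4 = -486.5
(Excluded from the trade balance — primary income: profits repatriated by foreign-owned firms operating domestically 319.3, interest paid on external government debt 325.6; financial account: domestic pension funds' purchases of foreign equities 625.3, borrowing by resident firms from foreign banks 520.8, new loans extended by domestic banks to foreign borrowers 558.4, foreign purchases of domestic corporate bonds 625.8, acquisition of a foreign subsidiary by a resident firm (outward FDI) 757.2; secondary income: contributions paid to international organisations 106.1, personal remittances sent abroad by immigrant workers 267.3.)

-486.5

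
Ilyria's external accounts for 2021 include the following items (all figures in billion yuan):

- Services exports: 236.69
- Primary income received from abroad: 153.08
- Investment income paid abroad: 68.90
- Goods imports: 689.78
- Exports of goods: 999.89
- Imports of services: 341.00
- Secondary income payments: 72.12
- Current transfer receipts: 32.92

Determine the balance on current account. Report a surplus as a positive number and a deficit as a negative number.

Goods balance = 999.89 - 689.78 = 310.11
Services balance = 236.69 - 341.00 = -104.31
Trade balance (goods + services) = 310.11 + (-104.31) = 205.80
Net primary income = 153.08 - 68.90 = 84.18
Net secondary income = 32.92 - 72.12 = -39.20
Current account = 205.80 + 84.18 + (-39.20) = 250.78

250.78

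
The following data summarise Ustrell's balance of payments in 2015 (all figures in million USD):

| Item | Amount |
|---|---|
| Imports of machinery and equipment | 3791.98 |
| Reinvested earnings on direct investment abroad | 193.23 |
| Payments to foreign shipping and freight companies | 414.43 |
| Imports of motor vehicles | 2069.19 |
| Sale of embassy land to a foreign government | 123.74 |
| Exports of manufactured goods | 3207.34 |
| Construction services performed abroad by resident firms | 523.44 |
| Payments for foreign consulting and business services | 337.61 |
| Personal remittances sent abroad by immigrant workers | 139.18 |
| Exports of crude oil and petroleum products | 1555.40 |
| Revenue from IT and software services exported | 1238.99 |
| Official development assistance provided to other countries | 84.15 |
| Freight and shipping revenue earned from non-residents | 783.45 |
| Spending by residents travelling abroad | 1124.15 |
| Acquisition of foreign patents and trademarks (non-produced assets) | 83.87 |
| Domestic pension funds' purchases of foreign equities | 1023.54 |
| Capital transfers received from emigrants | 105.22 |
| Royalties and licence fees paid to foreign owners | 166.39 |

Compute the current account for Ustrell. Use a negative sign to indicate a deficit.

-625.23

Goods: 3207.34 - 3791.98 + 1555.40 - 2069.19 = -1098.43
Services: -166.39 - 1124.15 + 523.44 + 1238.99 - 414.43 + 783.45 - 337.61 = 503.30
Primary income: 193.23
Secondary income: -139.18 - 84.15 = -223.33
Current account = (-1098.43) + 503.30 + 193.23 + (-223.33) = -625.23
(Excluded from the current account — capital account: sale of embassy land to a foreign government 123.74, acquisition of foreign patents and trademarks (non-produced assets) 83.87, capital transfers received from emigrants 105.22; financial account: domestic pension funds' purchases of foreign equities 1023.54.)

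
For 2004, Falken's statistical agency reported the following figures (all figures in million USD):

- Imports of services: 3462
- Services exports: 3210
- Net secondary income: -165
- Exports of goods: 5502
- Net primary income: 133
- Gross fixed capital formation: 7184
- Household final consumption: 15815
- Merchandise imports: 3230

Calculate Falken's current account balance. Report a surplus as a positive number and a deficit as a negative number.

1988

Goods balance = 5502 - 3230 = 2272
Services balance = 3210 - 3462 = -252
Trade balance (goods + services) = 2272 + (-252) = 2020
Net primary income = 133
Net secondary income = -165
Current account = 2020 + 133 + (-165) = 1988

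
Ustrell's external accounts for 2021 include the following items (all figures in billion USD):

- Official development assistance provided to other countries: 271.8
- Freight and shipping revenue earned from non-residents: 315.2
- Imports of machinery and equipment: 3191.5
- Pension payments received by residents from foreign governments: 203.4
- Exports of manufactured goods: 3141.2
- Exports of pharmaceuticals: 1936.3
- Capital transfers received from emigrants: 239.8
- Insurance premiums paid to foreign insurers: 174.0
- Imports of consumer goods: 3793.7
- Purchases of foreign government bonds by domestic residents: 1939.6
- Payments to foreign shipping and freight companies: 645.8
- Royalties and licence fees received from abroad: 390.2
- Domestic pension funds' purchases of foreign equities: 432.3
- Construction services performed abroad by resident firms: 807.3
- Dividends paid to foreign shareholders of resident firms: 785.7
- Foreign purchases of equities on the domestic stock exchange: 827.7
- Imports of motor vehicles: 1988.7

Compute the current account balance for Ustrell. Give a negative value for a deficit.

Goods: -3191.5 - 3793.7 - 1988.7 + 1936.3 + 3141.2 = -3896.4
Services: -174.0 + 807.3 - 645.8 + 390.2 + 315.2 = 692.9
Primary income: -785.7
Secondary income: 203.4 - 271.8 = -68.4
Current account = (-3896.4) + 692.9 + (-785.7) + (-68.4) = -4057.6
(Excluded from the current account — capital account: capital transfers received from emigrants 239.8; financial account: purchases of foreign government bonds by domestic residents 1939.6, domestic pension funds' purchases of foreign equities 432.3, foreign purchases of equities on the domestic stock exchange 827.7.)

-4057.6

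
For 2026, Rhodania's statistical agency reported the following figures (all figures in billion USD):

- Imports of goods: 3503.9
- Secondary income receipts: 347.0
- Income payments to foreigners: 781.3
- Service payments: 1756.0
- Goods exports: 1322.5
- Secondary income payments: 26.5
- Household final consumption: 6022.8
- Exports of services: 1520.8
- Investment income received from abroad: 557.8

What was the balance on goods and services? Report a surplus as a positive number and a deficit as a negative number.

Goods balance = 1322.5 - 3503.9 = -2181.4
Services balance = 1520.8 - 1756.0 = -235.2
Trade balance (goods + services) = -2181.4 + (-235.2) = -2416.6

-2416.6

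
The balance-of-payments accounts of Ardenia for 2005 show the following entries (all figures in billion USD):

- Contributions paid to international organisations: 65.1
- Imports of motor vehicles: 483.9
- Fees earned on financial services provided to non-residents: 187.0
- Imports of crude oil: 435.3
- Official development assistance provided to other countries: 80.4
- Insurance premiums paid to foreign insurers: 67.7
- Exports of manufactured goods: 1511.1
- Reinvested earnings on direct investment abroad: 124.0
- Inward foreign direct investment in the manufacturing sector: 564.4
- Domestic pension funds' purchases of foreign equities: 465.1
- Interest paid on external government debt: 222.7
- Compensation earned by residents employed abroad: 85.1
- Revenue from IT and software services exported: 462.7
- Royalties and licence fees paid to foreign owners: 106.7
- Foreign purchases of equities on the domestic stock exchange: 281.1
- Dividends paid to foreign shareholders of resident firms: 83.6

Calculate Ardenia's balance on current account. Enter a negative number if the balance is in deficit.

824.5

Goods: -435.3 - 483.9 + 1511.1 = 591.9
Services: 187.0 + 462.7 - 106.7 - 67.7 = 475.3
Primary income: -83.6 - 222.7 + 85.1 + 124.0 = -97.2
Secondary income: -65.1 - 80.4 = -145.5
Current account = 591.9 + 475.3 + (-97.2) + (-145.5) = 824.5
(Excluded from the current account — financial account: inward foreign direct investment in the manufacturing sector 564.4, domestic pension funds' purchases of foreign equities 465.1, foreign purchases of equities on the domestic stock exchange 281.1.)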